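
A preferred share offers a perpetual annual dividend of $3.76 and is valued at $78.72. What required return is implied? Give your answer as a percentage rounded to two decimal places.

4.78%

P = C/r ⇒ r = C/P = $3.76/$78.72 = 0.047764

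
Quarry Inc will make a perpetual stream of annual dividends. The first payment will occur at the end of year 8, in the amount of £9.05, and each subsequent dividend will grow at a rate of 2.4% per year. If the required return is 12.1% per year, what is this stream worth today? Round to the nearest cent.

Value at end of year 7: C₁ / (r − g) = £9.05 / (0.121 − 0.024) = £93.2990
Discount to today: PV = £93.2990 / (1 + 0.121)^7 = £93.2990 / 2.224535 = £41.94

£41.94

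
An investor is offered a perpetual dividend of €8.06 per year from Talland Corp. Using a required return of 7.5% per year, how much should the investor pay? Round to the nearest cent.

€107.47

Level perpetuity: PV = C / r = €8.06 / 0.075 = €107.47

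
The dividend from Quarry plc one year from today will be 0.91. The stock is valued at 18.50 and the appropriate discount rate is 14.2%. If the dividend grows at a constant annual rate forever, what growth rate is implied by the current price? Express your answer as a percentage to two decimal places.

P = D₁/(r−g) ⇒ g = r − D₁/P = 0.142 − 0.91/18.50 = 0.092811

9.28%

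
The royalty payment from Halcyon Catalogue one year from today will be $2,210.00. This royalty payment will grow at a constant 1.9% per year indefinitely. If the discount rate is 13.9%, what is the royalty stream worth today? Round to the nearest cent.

Growing perpetuity: P = D₁ / (r − g) = $2,210.0000 / (0.139 − 0.019) = $18,416.67

$18416.67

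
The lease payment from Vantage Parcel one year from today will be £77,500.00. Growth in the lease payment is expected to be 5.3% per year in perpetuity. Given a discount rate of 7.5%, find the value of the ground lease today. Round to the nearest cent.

£3522727.27

Growing perpetuity: P = D₁ / (r − g) = £77,500.0000 / (0.075 − 0.053) = £3,522,727.27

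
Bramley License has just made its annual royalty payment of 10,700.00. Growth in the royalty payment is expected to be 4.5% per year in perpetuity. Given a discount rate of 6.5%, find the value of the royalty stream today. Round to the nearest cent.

D₁ = D₀ × (1 + g) = 10,700.00 × 1.045 = 11,181.5000
Growing perpetuity: P = D₁ / (r − g) = 11,181.5000 / (0.065 − 0.045) = 559,075.00

559075.00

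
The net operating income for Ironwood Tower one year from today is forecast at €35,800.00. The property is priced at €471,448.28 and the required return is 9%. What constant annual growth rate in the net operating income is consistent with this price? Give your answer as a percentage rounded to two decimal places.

1.41%

P = D₁/(r−g) ⇒ g = r − D₁/P = 0.09 − €35,800.00/€471,448.28 = 0.014064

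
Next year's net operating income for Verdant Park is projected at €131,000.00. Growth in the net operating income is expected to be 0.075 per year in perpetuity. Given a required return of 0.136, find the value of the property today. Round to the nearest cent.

Growing perpetuity: P = D₁ / (r − g) = €131,000.0000 / (0.136 − 0.075) = €2,147,540.98

€2147540.98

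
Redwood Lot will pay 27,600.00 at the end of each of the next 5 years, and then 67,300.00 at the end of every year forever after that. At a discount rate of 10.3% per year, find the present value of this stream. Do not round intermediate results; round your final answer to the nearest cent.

PV of 5-year annuity: 27,600.00 × [1 − (1+0.103)^−5] / 0.103 = 103828.77442
Perpetuity value at year 5: 67,300.00 / 0.103 = 653398.05825
PV of perpetuity: 653398.05825 / (1+0.103)^5 = 400221.37281
Total PV = 103828.77442 + 400221.37281 = 504050.14723

504050.15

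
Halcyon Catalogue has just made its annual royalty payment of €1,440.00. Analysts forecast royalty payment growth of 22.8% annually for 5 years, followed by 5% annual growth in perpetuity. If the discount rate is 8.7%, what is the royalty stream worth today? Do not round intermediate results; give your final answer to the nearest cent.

D_1 = 1768.32000
D_2 = 2171.49696
D_3 = 2666.59827
D_4 = 3274.58267
D_5 = 4021.18752
Terminal value at year 5: TV = D_5×(1+g_2)/(r−g_2) = 4222.24690/0.037 = 114114.78100
P_0 = D_1/(1+r)^1 + D_2/(1+r)^2 + D_3/(1+r)^3 + D_4/(1+r)^4 + D_5/(1+r)^5 + TV/(1+r)^5
    = 1626.78933 + 1837.80800 + 2076.19892 + 2345.51267 + 2649.76040 + 75195.90330 = 85731.97261

€85731.97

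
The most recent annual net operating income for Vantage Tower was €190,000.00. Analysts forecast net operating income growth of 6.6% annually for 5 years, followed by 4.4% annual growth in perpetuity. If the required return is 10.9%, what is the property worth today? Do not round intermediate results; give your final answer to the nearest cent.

€3349244.52

D_1 = 202540.00000
D_2 = 215907.64000
D_3 = 230157.54424
D_4 = 245347.94216
D_5 = 261540.90634
Terminal value at year 5: TV = D_5×(1+g_2)/(r−g_2) = 273048.70622/0.065 = 4200749.32648
P_0 = D_1/(1+r)^1 + D_2/(1+r)^2 + D_3/(1+r)^3 + D_4/(1+r)^4 + D_5/(1+r)^5 + TV/(1+r)^5
    = 182633.00271 + 175551.65093 + 168744.86916 + 162202.01129 + 155912.84403 + 2504200.14111 = 3349244.51923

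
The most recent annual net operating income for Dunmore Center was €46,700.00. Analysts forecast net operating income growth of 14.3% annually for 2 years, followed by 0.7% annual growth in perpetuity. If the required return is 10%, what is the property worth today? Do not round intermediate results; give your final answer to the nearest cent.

€644920.15

D_1 = 53378.10000
D_2 = 61011.16830
Terminal value at year 2: TV = D_2×(1+g_2)/(r−g_2) = 61438.24648/0.093 = 660626.30622
P_0 = D_1/(1+r)^1 + D_2/(1+r)^2 + TV/(1+r)^2
    = 48525.54545 + 50422.45314 + 545972.15390 = 644920.15249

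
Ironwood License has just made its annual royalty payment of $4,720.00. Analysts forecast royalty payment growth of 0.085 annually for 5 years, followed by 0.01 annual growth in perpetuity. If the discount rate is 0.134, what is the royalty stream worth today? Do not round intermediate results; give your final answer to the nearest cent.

D_1 = 5121.20000
D_2 = 5556.50200
D_3 = 6028.80467
D_4 = 6541.25307
D_5 = 7097.25958
Terminal value at year 5: TV = D_5×(1+g_2)/(r−g_2) = 7168.23217/0.124 = 57808.32398
P_0 = D_1/(1+r)^1 + D_2/(1+r)^2 + D_3/(1+r)^3 + D_4/(1+r)^4 + D_5/(1+r)^5 + TV/(1+r)^5
    = 4516.04938 + 4320.91145 + 4134.20540 + 3955.56689 + 3784.64733 + 30826.56297 = 51537.94342

$51537.94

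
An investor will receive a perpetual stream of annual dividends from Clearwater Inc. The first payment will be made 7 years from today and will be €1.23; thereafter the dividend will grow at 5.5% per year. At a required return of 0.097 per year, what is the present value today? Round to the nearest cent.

Value at end of year 6: C₁ / (r − g) = €1.23 / (0.097 − 0.055) = €29.2857
Discount to today: PV = €29.2857 / (1 + 0.097)^6 = €29.2857 / 1.742769 = €16.80

€16.80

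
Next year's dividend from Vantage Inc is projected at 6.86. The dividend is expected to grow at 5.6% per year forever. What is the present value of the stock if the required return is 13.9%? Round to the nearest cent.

82.65

Growing perpetuity: P = D₁ / (r − g) = 6.8600 / (0.139 − 0.056) = 82.65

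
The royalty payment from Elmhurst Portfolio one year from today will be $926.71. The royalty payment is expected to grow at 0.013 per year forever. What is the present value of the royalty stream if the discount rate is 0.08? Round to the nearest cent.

$13831.49

Growing perpetuity: P = D₁ / (r − g) = $926.7100 / (0.08 − 0.013) = $13,831.49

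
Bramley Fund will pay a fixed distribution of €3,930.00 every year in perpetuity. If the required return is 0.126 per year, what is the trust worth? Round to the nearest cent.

€31190.48

Level perpetuity: PV = C / r = €3,930.00 / 0.126 = €31,190.48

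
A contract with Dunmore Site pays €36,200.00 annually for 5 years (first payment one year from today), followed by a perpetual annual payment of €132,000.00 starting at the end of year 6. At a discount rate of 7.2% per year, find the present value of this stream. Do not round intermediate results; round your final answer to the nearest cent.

€1442628.95

PV of 5-year annuity: €36,200.00 × [1 − (1+0.072)^−5] / 0.072 = 147635.68684
Perpetuity value at year 5: €132,000.00 / 0.072 = 1833333.33333
PV of perpetuity: 1833333.33333 / (1+0.072)^5 = 1294993.25977
Total PV = 147635.68684 + 1294993.25977 = 1442628.94661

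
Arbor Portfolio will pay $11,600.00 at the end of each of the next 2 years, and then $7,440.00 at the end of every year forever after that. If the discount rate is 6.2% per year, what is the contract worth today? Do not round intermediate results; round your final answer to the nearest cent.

PV of 2-year annuity: $11,600.00 × [1 − (1+0.062)^−2] / 0.062 = 21207.89755
Perpetuity value at year 2: $7,440.00 / 0.062 = 120000.00000
PV of perpetuity: 120000.00000 / (1+0.062)^2 = 106397.69330
Total PV = 21207.89755 + 106397.69330 = 127605.59084

$127605.59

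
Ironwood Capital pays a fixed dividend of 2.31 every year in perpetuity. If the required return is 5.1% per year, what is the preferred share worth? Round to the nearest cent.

45.29

Level perpetuity: PV = C / r = 2.31 / 0.051 = 45.29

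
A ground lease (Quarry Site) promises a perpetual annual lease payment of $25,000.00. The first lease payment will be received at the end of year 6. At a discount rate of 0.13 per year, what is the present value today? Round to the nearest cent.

Value at end of year 5: C / r = $25,000.00 / 0.13 = $192,307.6923
Discount to today: PV = $192,307.6923 / (1 + 0.13)^5 = $192,307.6923 / 1.842435 = $104,376.91

$104376.91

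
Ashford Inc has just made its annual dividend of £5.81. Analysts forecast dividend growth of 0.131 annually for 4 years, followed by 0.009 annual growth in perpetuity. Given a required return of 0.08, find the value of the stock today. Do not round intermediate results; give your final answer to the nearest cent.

£125.42

D_1 = 6.57111
D_2 = 7.43193
D_3 = 8.40551
D_4 = 9.50663
Terminal value at year 4: TV = D_4×(1+g_2)/(r−g_2) = 9.59219/0.071 = 135.10125
P_0 = D_1/(1+r)^1 + D_2/(1+r)^2 + D_3/(1+r)^3 + D_4/(1+r)^4 + TV/(1+r)^4
    = 6.08436 + 6.37168 + 6.67256 + 6.98766 + 99.30345 = 125.41971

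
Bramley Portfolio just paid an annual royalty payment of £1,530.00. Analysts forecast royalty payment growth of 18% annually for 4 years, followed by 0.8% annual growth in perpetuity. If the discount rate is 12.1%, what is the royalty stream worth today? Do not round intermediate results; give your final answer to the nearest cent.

D_1 = 1805.40000
D_2 = 2130.37200
D_3 = 2513.83896
D_4 = 2966.32997
Terminal value at year 4: TV = D_4×(1+g_2)/(r−g_2) = 2990.06061/0.113 = 26460.71339
P_0 = D_1/(1+r)^1 + D_2/(1+r)^2 + D_3/(1+r)^3 + D_4/(1+r)^4 + TV/(1+r)^4
    = 1610.52632 + 1695.29086 + 1784.51669 + 1878.43862 + 16756.33747 = 23725.10996

£23725.11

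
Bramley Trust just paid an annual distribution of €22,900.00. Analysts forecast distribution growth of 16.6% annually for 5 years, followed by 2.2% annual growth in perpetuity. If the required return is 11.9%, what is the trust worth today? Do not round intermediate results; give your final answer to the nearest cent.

€426146.98

D_1 = 26701.40000
D_2 = 31133.83240
D_3 = 36302.04858
D_4 = 42328.18864
D_5 = 49354.66796
Terminal value at year 5: TV = D_5×(1+g_2)/(r−g_2) = 50440.47065/0.097 = 520004.85208
P_0 = D_1/(1+r)^1 + D_2/(1+r)^2 + D_3/(1+r)^3 + D_4/(1+r)^4 + D_5/(1+r)^5 + TV/(1+r)^5
    = 23861.84093 + 24864.08090 + 25908.41673 + 26996.61654 + 28130.52269 + 296385.50710 = 426146.98490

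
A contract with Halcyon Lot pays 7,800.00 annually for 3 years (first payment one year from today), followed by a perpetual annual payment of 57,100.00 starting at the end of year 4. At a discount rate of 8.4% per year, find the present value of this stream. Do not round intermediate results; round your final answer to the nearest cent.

PV of 3-year annuity: 7,800.00 × [1 − (1+0.084)^−3] / 0.084 = 19957.15264
Perpetuity value at year 3: 57,100.00 / 0.084 = 679761.90476
PV of perpetuity: 679761.90476 / (1+0.084)^3 = 533665.31298
Total PV = 19957.15264 + 533665.31298 = 553622.46562

553622.47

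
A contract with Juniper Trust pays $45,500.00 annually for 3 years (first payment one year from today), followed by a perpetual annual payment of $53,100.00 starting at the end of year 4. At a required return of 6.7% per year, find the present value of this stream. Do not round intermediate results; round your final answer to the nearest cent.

PV of 3-year annuity: $45,500.00 × [1 − (1+0.067)^−3] / 0.067 = 120063.89529
Perpetuity value at year 3: $53,100.00 / 0.067 = 792537.31343
PV of perpetuity: 792537.31343 / (1+0.067)^3 = 652418.78948
Total PV = 120063.89529 + 652418.78948 = 772482.68477

$772482.68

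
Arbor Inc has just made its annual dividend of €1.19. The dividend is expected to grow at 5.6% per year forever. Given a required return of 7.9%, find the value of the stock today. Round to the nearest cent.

€54.64

D₁ = D₀ × (1 + g) = €1.19 × 1.056 = €1.2566
Growing perpetuity: P = D₁ / (r − g) = €1.2566 / (0.079 − 0.056) = €54.64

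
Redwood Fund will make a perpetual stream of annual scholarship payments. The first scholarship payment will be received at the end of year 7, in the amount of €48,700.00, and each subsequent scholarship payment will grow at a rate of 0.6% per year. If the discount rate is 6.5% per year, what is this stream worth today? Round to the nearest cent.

€565691.04

Value at end of year 6: C₁ / (r − g) = €48,700.00 / (0.065 − 0.006) = €825,423.7288
Discount to today: PV = €825,423.7288 / (1 + 0.065)^6 = €825,423.7288 / 1.459142 = €565,691.04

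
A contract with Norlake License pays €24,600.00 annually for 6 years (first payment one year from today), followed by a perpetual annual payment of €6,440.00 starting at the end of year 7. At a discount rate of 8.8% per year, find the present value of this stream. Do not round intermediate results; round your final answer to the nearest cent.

PV of 6-year annuity: €24,600.00 × [1 − (1+0.088)^−6] / 0.088 = 111014.73975
Perpetuity value at year 6: €6,440.00 / 0.088 = 73181.81818
PV of perpetuity: 73181.81818 / (1+0.088)^6 = 44119.42290
Total PV = 111014.73975 + 44119.42290 = 155134.16265

€155134.16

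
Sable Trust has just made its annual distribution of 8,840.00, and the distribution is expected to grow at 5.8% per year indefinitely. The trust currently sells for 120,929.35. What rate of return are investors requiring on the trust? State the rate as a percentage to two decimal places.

13.53%

D₁ = 8,840.00 × 1.058 = 9,352.7200
P = D₁/(r − g) ⇒ r = D₁/P + g = 9,352.7200/120,929.35 + 0.058 = 0.077340 + 0.058 = 0.135340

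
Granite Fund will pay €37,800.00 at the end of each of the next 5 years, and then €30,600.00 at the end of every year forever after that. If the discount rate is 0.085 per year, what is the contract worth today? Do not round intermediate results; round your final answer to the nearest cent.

€388372.62

PV of 5-year annuity: €37,800.00 × [1 − (1+0.085)^−5] / 0.085 = 148956.27058
Perpetuity value at year 5: €30,600.00 / 0.085 = 360000.00000
PV of perpetuity: 360000.00000 / (1+0.085)^5 = 239416.35238
Total PV = 148956.27058 + 239416.35238 = 388372.62297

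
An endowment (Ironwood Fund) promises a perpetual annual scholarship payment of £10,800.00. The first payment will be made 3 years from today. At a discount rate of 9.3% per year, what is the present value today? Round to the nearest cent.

£97207.66

Value at end of year 2: C / r = £10,800.00 / 0.093 = £116,129.0323
Discount to today: PV = £116,129.0323 / (1 + 0.093)^2 = £116,129.0323 / 1.194649 = £97,207.66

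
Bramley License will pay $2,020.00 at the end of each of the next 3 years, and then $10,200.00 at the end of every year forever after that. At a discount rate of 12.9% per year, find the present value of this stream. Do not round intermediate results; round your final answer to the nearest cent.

$59722.70

PV of 3-year annuity: $2,020.00 × [1 − (1+0.129)^−3] / 0.129 = 4777.63855
Perpetuity value at year 3: $10,200.00 / 0.129 = 79069.76744
PV of perpetuity: 79069.76744 / (1+0.129)^3 = 54945.05794
Total PV = 4777.63855 + 54945.05794 = 59722.69649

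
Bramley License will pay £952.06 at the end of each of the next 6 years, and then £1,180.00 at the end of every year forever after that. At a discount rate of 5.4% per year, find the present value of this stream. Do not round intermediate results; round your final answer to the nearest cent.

£20709.55

PV of 6-year annuity: £952.06 × [1 − (1+0.054)^−6] / 0.054 = 4771.15750
Perpetuity value at year 6: £1,180.00 / 0.054 = 21851.85185
PV of perpetuity: 21851.85185 / (1+0.054)^6 = 15938.39487
Total PV = 4771.15750 + 15938.39487 = 20709.55237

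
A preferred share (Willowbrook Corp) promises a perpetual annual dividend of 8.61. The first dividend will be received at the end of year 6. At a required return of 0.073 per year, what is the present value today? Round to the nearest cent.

Value at end of year 5: C / r = 8.61 / 0.073 = 117.9452
Discount to today: PV = 117.9452 / (1 + 0.073)^5 = 117.9452 / 1.422324 = 82.92

82.92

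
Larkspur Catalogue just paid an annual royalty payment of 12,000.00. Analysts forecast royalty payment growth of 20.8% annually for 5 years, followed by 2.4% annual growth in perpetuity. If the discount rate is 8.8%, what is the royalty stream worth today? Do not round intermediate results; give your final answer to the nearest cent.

406984.87

D_1 = 14496.00000
D_2 = 17511.16800
D_3 = 21153.49094
D_4 = 25553.41706
D_5 = 30868.52781
Terminal value at year 5: TV = D_5×(1+g_2)/(r−g_2) = 31609.37248/0.064 = 493896.44494
P_0 = D_1/(1+r)^1 + D_2/(1+r)^2 + D_3/(1+r)^3 + D_4/(1+r)^4 + D_5/(1+r)^5 + TV/(1+r)^5
    = 13323.52941 + 14793.03633 + 16424.62122 + 18236.16033 + 20247.50154 + 323960.02463 = 406984.87347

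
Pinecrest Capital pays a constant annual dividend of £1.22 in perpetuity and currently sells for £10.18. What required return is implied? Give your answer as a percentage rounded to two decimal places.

P = C/r ⇒ r = C/P = £1.22/£10.18 = 0.119843

11.98%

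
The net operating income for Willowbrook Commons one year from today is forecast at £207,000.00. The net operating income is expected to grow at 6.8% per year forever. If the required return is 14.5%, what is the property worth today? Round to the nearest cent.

Growing perpetuity: P = D₁ / (r − g) = £207,000.0000 / (0.145 − 0.068) = £2,688,311.69

£2688311.69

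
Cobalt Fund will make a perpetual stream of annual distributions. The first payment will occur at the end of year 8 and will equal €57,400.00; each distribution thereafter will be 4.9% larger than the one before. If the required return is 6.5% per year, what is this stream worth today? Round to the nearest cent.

Value at end of year 7: C₁ / (r − g) = €57,400.00 / (0.065 − 0.049) = €3,587,500.0000
Discount to today: PV = €3,587,500.0000 / (1 + 0.065)^7 = €3,587,500.0000 / 1.553987 = €2,308,578.55

€2308578.55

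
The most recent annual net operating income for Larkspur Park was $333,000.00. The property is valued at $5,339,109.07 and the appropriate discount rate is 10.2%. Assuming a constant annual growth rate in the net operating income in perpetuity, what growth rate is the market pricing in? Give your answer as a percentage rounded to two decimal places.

3.73%

P = D₀(1+g)/(r−g) ⇒ P(r−g) = D₀(1+g) ⇒ g(P+D₀) = P·r − D₀
g = (P·r − D₀)/(P + D₀) = ($5,339,109.07×0.102 − $333,000.00) / ($5,339,109.07 + $333,000.00) = 0.037303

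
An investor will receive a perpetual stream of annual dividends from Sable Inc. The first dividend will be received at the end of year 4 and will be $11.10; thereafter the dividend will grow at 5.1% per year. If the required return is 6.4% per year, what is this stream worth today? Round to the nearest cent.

$708.85

Value at end of year 3: C₁ / (r − g) = $11.10 / (0.064 − 0.051) = $853.8462
Discount to today: PV = $853.8462 / (1 + 0.064)^3 = $853.8462 / 1.204550 = $708.85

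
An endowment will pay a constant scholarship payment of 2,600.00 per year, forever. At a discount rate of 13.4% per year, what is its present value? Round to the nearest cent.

Level perpetuity: PV = C / r = 2,600.00 / 0.134 = 19,402.99

19402.99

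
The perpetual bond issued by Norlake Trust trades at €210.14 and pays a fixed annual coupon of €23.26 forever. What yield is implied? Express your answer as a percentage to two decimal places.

11.07%

P = C/r ⇒ r = C/P = €23.26/€210.14 = 0.110688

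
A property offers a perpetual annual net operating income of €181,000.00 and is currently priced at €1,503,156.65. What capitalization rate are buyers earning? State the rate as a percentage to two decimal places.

P = C/r ⇒ r = C/P = €181,000.00/€1,503,156.65 = 0.120413

12.04%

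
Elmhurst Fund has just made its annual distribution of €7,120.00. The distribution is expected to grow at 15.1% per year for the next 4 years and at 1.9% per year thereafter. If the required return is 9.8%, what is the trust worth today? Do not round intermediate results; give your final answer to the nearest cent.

D_1 = 8195.12000
D_2 = 9432.58312
D_3 = 10856.90317
D_4 = 12496.29555
Terminal value at year 4: TV = D_4×(1+g_2)/(r−g_2) = 12733.72517/0.079 = 161186.39450
P_0 = D_1/(1+r)^1 + D_2/(1+r)^2 + D_3/(1+r)^3 + D_4/(1+r)^4 + TV/(1+r)^4
    = 7463.67942 + 7823.94810 + 8201.60679 + 8597.49492 + 110896.80152 = 142983.53074

€142983.53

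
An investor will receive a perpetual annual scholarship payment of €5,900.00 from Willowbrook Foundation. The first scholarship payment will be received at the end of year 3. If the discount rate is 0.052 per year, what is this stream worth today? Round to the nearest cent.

€102522.03

Value at end of year 2: C / r = €5,900.00 / 0.052 = €113,461.5385
Discount to today: PV = €113,461.5385 / (1 + 0.052)^2 = €113,461.5385 / 1.106704 = €102,522.03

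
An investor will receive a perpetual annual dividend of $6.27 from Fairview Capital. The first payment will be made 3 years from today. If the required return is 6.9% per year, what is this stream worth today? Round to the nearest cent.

$79.52

Value at end of year 2: C / r = $6.27 / 0.069 = $90.8696
Discount to today: PV = $90.8696 / (1 + 0.069)^2 = $90.8696 / 1.142761 = $79.52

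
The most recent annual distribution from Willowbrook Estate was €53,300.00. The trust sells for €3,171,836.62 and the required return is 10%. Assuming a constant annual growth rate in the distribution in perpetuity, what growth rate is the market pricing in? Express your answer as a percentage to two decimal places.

8.18%

P = D₀(1+g)/(r−g) ⇒ P(r−g) = D₀(1+g) ⇒ g(P+D₀) = P·r − D₀
g = (P·r − D₀)/(P + D₀) = (€3,171,836.62×0.1 − €53,300.00) / (€3,171,836.62 + €53,300.00) = 0.081821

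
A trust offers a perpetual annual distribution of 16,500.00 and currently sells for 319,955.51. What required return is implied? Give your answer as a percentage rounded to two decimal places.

P = C/r ⇒ r = C/P = 16,500.00/319,955.51 = 0.051570

5.16%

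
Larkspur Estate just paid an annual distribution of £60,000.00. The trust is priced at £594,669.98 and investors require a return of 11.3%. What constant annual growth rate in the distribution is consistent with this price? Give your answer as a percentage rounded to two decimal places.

1.10%

P = D₀(1+g)/(r−g) ⇒ P(r−g) = D₀(1+g) ⇒ g(P+D₀) = P·r − D₀
g = (P·r − D₀)/(P + D₀) = (£594,669.98×0.113 − £60,000.00) / (£594,669.98 + £60,000.00) = 0.010994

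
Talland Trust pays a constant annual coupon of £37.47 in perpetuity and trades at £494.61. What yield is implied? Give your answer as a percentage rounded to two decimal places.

P = C/r ⇒ r = C/P = £37.47/£494.61 = 0.075757

7.58%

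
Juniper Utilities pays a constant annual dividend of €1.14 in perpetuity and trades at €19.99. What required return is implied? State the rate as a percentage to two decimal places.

P = C/r ⇒ r = C/P = €1.14/€19.99 = 0.057029

5.70%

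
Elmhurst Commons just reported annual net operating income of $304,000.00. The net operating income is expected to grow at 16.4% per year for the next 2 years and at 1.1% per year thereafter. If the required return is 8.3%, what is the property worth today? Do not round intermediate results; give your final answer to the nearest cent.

D_1 = 353856.00000
D_2 = 411888.38400
Terminal value at year 2: TV = D_2×(1+g_2)/(r−g_2) = 416419.15622/0.072 = 5783599.39200
P_0 = D_1/(1+r)^1 + D_2/(1+r)^2 + TV/(1+r)^2
    = 326736.84211 + 351174.22365 + 4931071.39039 = 5608982.45614

$5608982.46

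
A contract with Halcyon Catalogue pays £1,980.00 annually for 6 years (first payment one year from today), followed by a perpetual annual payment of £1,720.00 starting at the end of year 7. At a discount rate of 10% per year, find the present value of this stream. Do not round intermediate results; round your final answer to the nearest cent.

PV of 6-year annuity: £1,980.00 × [1 − (1+0.1)^−6] / 0.1 = 8623.41618
Perpetuity value at year 6: £1,720.00 / 0.1 = 17200.00000
PV of perpetuity: 17200.00000 / (1+0.1)^6 = 9708.95160
Total PV = 8623.41618 + 9708.95160 = 18332.36778

£18332.37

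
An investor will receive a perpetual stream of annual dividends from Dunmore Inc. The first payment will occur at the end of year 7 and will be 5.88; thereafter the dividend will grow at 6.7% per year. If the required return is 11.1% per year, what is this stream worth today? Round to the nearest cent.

Value at end of year 6: C₁ / (r − g) = 5.88 / (0.111 − 0.067) = 133.6364
Discount to today: PV = 133.6364 / (1 + 0.111)^6 = 133.6364 / 1.880548 = 71.06

71.06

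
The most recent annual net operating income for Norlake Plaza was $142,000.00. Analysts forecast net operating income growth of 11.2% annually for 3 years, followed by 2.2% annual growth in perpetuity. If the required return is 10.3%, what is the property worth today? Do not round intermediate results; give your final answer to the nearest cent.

D_1 = 157904.00000
D_2 = 175589.24800
D_3 = 195255.24378
Terminal value at year 3: TV = D_3×(1+g_2)/(r−g_2) = 199550.85914/0.081 = 2463590.85357
P_0 = D_1/(1+r)^1 + D_2/(1+r)^2 + D_3/(1+r)^3 + TV/(1+r)^3
    = 143158.65820 + 144326.77056 + 145504.41420 + 1835870.50999 = 2268860.35294

$2268860.35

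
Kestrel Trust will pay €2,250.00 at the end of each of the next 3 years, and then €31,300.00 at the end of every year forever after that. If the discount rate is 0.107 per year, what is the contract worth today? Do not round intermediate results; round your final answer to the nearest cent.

PV of 3-year annuity: €2,250.00 × [1 − (1+0.107)^−3] / 0.107 = 5527.17439
Perpetuity value at year 3: €31,300.00 / 0.107 = 292523.36449
PV of perpetuity: 292523.36449 / (1+0.107)^3 = 215634.22746
Total PV = 5527.17439 + 215634.22746 = 221161.40185

€221161.40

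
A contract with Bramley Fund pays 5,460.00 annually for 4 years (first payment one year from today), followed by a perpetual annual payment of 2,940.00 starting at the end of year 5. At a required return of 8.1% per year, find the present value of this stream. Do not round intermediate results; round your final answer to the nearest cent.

44624.31

PV of 4-year annuity: 5,460.00 × [1 − (1+0.081)^−4] / 0.081 = 18044.03206
Perpetuity value at year 4: 2,940.00 / 0.081 = 36296.29630
PV of perpetuity: 36296.29630 / (1+0.081)^4 = 26580.27903
Total PV = 18044.03206 + 26580.27903 = 44624.31109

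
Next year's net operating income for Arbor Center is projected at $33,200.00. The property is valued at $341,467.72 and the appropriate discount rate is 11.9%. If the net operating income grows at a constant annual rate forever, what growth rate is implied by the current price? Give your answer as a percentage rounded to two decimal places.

P = D₁/(r−g) ⇒ g = r − D₁/P = 0.119 − $33,200.00/$341,467.72 = 0.021773

2.18%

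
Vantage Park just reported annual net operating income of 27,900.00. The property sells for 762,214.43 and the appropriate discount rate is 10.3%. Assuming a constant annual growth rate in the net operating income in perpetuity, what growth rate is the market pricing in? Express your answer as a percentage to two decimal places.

P = D₀(1+g)/(r−g) ⇒ P(r−g) = D₀(1+g) ⇒ g(P+D₀) = P·r − D₀
g = (P·r − D₀)/(P + D₀) = (762,214.43×0.103 − 27,900.00) / (762,214.43 + 27,900.00) = 0.064052

6.41%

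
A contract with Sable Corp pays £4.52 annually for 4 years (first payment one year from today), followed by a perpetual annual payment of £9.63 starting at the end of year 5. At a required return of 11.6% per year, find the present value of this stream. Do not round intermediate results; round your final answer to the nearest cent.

PV of 4-year annuity: £4.52 × [1 − (1+0.116)^−4] / 0.116 = 13.84528
Perpetuity value at year 4: £9.63 / 0.116 = 83.01724
PV of perpetuity: 83.01724 / (1+0.116)^4 = 53.51943
Total PV = 13.84528 + 53.51943 = 67.36472

£67.36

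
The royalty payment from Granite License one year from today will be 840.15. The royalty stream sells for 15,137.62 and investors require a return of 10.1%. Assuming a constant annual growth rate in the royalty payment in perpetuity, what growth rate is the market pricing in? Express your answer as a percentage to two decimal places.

4.55%

P = D₁/(r−g) ⇒ g = r − D₁/P = 0.101 − 840.15/15,137.62 = 0.045499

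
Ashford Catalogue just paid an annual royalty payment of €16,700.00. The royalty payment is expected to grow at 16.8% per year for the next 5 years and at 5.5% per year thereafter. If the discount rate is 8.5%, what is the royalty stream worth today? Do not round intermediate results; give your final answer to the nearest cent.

€953743.59

D_1 = 19505.60000
D_2 = 22782.54080
D_3 = 26610.00765
D_4 = 31080.48894
D_5 = 36302.01108
Terminal value at year 5: TV = D_5×(1+g_2)/(r−g_2) = 38298.62169/0.03 = 1276620.72306
P_0 = D_1/(1+r)^1 + D_2/(1+r)^2 + D_3/(1+r)^3 + D_4/(1+r)^4 + D_5/(1+r)^5 + TV/(1+r)^5
    = 17977.51152 + 19352.74973 + 20833.19049 + 22426.88156 + 24142.48633 + 849010.76915 = 953743.58878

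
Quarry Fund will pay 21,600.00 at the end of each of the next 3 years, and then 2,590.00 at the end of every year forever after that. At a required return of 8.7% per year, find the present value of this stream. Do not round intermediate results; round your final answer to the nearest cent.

PV of 3-year annuity: 21,600.00 × [1 − (1+0.087)^−3] / 0.087 = 54969.62526
Perpetuity value at year 3: 2,590.00 / 0.087 = 29770.11494
PV of perpetuity: 29770.11494 / (1+0.087)^3 = 23178.84969
Total PV = 54969.62526 + 23178.84969 = 78148.47495

78148.47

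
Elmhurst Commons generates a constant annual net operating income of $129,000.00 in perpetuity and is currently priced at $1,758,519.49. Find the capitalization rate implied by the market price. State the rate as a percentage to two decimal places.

P = C/r ⇒ r = C/P = $129,000.00/$1,758,519.49 = 0.073357

7.34%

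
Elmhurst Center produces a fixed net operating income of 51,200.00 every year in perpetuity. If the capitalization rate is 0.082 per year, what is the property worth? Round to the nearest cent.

624390.24

Level perpetuity: PV = C / r = 51,200.00 / 0.082 = 624,390.24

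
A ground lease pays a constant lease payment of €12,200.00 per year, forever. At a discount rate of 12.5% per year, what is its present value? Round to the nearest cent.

Level perpetuity: PV = C / r = €12,200.00 / 0.125 = €97,600.00

€97600.00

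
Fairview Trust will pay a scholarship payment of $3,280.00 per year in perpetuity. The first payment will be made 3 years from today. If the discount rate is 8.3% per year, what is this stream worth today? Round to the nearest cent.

Value at end of year 2: C / r = $3,280.00 / 0.083 = $39,518.0723
Discount to today: PV = $39,518.0723 / (1 + 0.083)^2 = $39,518.0723 / 1.172889 = $33,692.93

$33692.93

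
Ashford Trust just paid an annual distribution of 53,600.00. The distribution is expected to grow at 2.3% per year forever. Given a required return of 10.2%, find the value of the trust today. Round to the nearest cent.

D₁ = D₀ × (1 + g) = 53,600.00 × 1.023 = 54,832.8000
Growing perpetuity: P = D₁ / (r − g) = 54,832.8000 / (0.102 − 0.023) = 694,086.08

694086.08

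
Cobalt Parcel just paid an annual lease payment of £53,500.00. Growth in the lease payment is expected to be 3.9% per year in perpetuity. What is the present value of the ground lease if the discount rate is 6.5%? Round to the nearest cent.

£2137942.31

D₁ = D₀ × (1 + g) = £53,500.00 × 1.039 = £55,586.5000
Growing perpetuity: P = D₁ / (r − g) = £55,586.5000 / (0.065 − 0.039) = £2,137,942.31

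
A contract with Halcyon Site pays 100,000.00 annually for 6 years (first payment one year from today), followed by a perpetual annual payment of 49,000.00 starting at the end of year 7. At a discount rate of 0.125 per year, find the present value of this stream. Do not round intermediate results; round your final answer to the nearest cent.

PV of 6-year annuity: 100,000.00 × [1 − (1+0.125)^−6] / 0.125 = 405383.85258
Perpetuity value at year 6: 49,000.00 / 0.125 = 392000.00000
PV of perpetuity: 392000.00000 / (1+0.125)^6 = 193361.91223
Total PV = 405383.85258 + 193361.91223 = 598745.76482

598745.76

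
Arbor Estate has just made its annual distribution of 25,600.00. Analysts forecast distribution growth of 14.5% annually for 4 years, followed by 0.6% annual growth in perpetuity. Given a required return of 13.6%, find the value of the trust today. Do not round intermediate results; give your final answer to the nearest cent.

308901.88

D_1 = 29312.00000
D_2 = 33562.24000
D_3 = 38428.76480
D_4 = 44000.93570
Terminal value at year 4: TV = D_4×(1+g_2)/(r−g_2) = 44264.94131/0.13 = 340499.54854
P_0 = D_1/(1+r)^1 + D_2/(1+r)^2 + D_3/(1+r)^3 + D_4/(1+r)^4 + TV/(1+r)^4
    = 25802.81690 + 26007.24063 + 26213.28391 + 26420.95957 + 204457.57945 = 308901.88046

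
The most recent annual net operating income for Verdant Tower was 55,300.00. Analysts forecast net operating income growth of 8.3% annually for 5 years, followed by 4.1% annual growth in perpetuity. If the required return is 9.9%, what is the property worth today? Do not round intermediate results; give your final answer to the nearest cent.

1187018.05

D_1 = 59889.90000
D_2 = 64860.76170
D_3 = 70244.20492
D_4 = 76074.47393
D_5 = 82388.65527
Terminal value at year 5: TV = D_5×(1+g_2)/(r−g_2) = 85766.59013/0.058 = 1478734.31261
P_0 = D_1/(1+r)^1 + D_2/(1+r)^2 + D_3/(1+r)^3 + D_4/(1+r)^4 + D_5/(1+r)^5 + TV/(1+r)^5
    = 54494.90446 + 53701.53005 + 52919.70614 + 52149.26456 + 51390.03960 + 922362.60724 = 1187018.05205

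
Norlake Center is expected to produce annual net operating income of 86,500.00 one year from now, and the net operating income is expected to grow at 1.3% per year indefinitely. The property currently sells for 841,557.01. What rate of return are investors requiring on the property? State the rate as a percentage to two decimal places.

P = D₁/(r − g) ⇒ r = D₁/P + g = 86,500.0000/841,557.01 + 0.013 = 0.102786 + 0.013 = 0.115786

11.58%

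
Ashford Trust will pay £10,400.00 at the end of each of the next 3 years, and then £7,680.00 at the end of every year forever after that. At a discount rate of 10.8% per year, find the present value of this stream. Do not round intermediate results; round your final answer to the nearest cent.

£77781.20

PV of 3-year annuity: £10,400.00 × [1 − (1+0.108)^−3] / 0.108 = 25503.29861
Perpetuity value at year 3: £7,680.00 / 0.108 = 71111.11111
PV of perpetuity: 71111.11111 / (1+0.108)^3 = 52277.90598
Total PV = 25503.29861 + 52277.90598 = 77781.20459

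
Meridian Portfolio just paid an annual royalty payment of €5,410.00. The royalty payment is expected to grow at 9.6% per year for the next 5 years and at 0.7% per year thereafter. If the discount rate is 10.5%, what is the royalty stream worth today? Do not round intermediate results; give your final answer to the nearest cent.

€79759.41

D_1 = 5929.36000
D_2 = 6498.57856
D_3 = 7122.44210
D_4 = 7806.19654
D_5 = 8555.59141
Terminal value at year 5: TV = D_5×(1+g_2)/(r−g_2) = 8615.48055/0.098 = 87913.06685
P_0 = D_1/(1+r)^1 + D_2/(1+r)^2 + D_3/(1+r)^3 + D_4/(1+r)^4 + D_5/(1+r)^5 + TV/(1+r)^5
    = 5365.93665 + 5322.23219 + 5278.88369 + 5235.88826 + 5193.24302 + 53363.22160 = 79759.40542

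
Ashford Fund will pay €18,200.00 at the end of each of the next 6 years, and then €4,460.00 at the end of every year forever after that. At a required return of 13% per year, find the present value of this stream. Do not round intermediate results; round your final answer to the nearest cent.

PV of 6-year annuity: €18,200.00 × [1 − (1+0.13)^−6] / 0.13 = 72755.40616
Perpetuity value at year 6: €4,460.00 / 0.13 = 34307.69231
PV of perpetuity: 34307.69231 / (1+0.13)^6 = 16478.62025
Total PV = 72755.40616 + 16478.62025 = 89234.02641

€89234.03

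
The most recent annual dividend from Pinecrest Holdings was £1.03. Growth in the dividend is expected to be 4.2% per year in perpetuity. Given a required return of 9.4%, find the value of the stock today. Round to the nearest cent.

D₁ = D₀ × (1 + g) = £1.03 × 1.042 = £1.0733
Growing perpetuity: P = D₁ / (r − g) = £1.0733 / (0.094 − 0.042) = £20.64

£20.64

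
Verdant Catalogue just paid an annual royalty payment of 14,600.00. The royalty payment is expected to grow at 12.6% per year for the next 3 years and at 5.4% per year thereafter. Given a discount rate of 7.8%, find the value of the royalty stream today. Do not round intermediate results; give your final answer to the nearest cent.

D_1 = 16439.60000
D_2 = 18510.98960
D_3 = 20843.37429
Terminal value at year 3: TV = D_3×(1+g_2)/(r−g_2) = 21968.91650/0.024 = 915371.52088
P_0 = D_1/(1+r)^1 + D_2/(1+r)^2 + D_3/(1+r)^3 + TV/(1+r)^3
    = 15250.09276 + 15929.13215 + 16638.40705 + 730703.37611 = 778521.00806

778521.01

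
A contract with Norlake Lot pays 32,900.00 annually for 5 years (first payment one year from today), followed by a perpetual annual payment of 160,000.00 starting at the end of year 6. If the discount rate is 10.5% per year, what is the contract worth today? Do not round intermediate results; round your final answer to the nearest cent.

PV of 5-year annuity: 32,900.00 × [1 − (1+0.105)^−5] / 0.105 = 123140.03555
Perpetuity value at year 5: 160,000.00 / 0.105 = 1523809.52381
PV of perpetuity: 1523809.52381 / (1+0.105)^5 = 924952.20805
Total PV = 123140.03555 + 924952.20805 = 1048092.24361

1048092.24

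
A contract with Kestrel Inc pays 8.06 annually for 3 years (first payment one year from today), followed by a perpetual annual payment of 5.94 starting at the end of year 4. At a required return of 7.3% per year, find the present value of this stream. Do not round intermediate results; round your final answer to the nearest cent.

PV of 3-year annuity: 8.06 × [1 − (1+0.073)^−3] / 0.073 = 21.03658
Perpetuity value at year 3: 5.94 / 0.073 = 81.36986
PV of perpetuity: 81.36986 / (1+0.073)^3 = 65.86647
Total PV = 21.03658 + 65.86647 = 86.90306

86.90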